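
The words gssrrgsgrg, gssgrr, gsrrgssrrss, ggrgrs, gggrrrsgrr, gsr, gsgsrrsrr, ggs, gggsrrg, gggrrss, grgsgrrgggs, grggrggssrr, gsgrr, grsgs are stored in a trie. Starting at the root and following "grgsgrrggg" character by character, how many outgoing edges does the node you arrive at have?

Walk "grgsgrrggg" from the root, arriving at one node.
Distinct next characters after "grgsgrrggg": s.
That node has 1 child edge.

1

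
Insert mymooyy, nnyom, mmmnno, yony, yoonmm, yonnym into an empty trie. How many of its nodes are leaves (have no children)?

A leaf is a node with no children — equivalently, the end of a word that is not a proper prefix of any other stored word.
Those words: "mmmnno", "mymooyy", "nnyom", "yonnym", "yony", "yoonmm"
Leaf count: 6

6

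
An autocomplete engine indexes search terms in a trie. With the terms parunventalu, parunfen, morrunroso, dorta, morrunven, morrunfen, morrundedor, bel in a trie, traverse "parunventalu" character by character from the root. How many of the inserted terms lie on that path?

Check each prefix of "parunventalu" against the stored set — each match is an end-marker on the path.
Prefixes of the query that are stored words: "parunventalu"
Count: 1

1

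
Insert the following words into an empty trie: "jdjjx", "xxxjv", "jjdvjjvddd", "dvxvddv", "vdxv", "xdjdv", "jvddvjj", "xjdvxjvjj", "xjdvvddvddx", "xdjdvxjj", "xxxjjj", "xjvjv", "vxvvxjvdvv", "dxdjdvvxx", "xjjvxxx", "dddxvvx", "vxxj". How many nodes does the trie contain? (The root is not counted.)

Trace insertions, counting only characters that open a new branch:
  "jdjjx" → 5 new (j, d, j, j, x)
  "xxxjv" → 5 new (x, x, x, j, v)
  "jjdvjjvddd" → prefix "j" already present; 9 new (j, d, v, j, j, v, d, d, d)
  "dvxvddv" → 7 new (d, v, x, v, d, d, v)
  "vdxv" → 4 new (v, d, x, v)
  "xdjdv" → prefix "x" already present; 4 new (d, j, d, v)
  "jvddvjj" → prefix "j" already present; 6 new (v, d, d, v, j, j)
  "xjdvxjvjj" → prefix "x" already present; 8 new (j, d, v, x, j, v, j, j)
  "xjdvvddvddx" → prefix "xjdv" already present; 7 new (v, d, d, v, d, d, x)
  "xdjdvxjj" → prefix "xdjdv" already present; 3 new (x, j, j)
  "xxxjjj" → prefix "xxxj" already present; 2 new (j, j)
  "xjvjv" → prefix "xj" already present; 3 new (v, j, v)
  "vxvvxjvdvv" → prefix "v" already present; 9 new (x, v, v, x, j, v, d, v, v)
  "dxdjdvvxx" → prefix "d" already present; 8 new (x, d, j, d, v, v, x, x)
  "xjjvxxx" → prefix "xj" already present; 5 new (j, v, x, x, x)
  "dddxvvx" → prefix "d" already present; 6 new (d, d, x, v, v, x)
  "vxxj" → prefix "vx" already present; 2 new (x, j)
Total nodes = 5 + 5 + 9 + 7 + 4 + 4 + 6 + 8 + 7 + 3 + 2 + 3 + 9 + 8 + 5 + 6 + 2 = 93

93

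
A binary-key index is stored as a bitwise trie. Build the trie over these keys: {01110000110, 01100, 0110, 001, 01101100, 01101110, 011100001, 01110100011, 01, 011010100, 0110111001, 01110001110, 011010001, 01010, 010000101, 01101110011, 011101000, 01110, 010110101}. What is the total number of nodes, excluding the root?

For each word, the new-node count is its length minus the longest prefix already in the trie:
  "01110000110" → 11 new (0, 1, 1, 1, 0, 0, 0, 0, 1, 1, 0)
  "01100" → prefix "011" already present; 2 new (0, 0)
  "0110" → prefix "0110" already present; 0 new (none)
  "001" → prefix "0" already present; 2 new (0, 1)
  "01101100" → prefix "0110" already present; 4 new (1, 1, 0, 0)
  "01101110" → prefix "011011" already present; 2 new (1, 0)
  "011100001" → prefix "011100001" already present; 0 new (none)
  "01110100011" → prefix "01110" already present; 6 new (1, 0, 0, 0, 1, 1)
  "01" → prefix "01" already present; 0 new (none)
  "011010100" → prefix "01101" already present; 4 new (0, 1, 0, 0)
  "0110111001" → prefix "01101110" already present; 2 new (0, 1)
  "01110001110" → prefix "0111000" already present; 4 new (1, 1, 1, 0)
  "011010001" → prefix "011010" already present; 3 new (0, 0, 1)
  "01010" → prefix "01" already present; 3 new (0, 1, 0)
  "010000101" → prefix "010" already present; 6 new (0, 0, 0, 1, 0, 1)
  "01101110011" → prefix "0110111001" already present; 1 new (1)
  "011101000" → prefix "011101000" already present; 0 new (none)
  "01110" → prefix "01110" already present; 0 new (none)
  "010110101" → prefix "0101" already present; 5 new (1, 0, 1, 0, 1)
Total nodes = 11 + 2 + 0 + 2 + 4 + 2 + 0 + 6 + 0 + 4 + 2 + 4 + 3 + 3 + 6 + 1 + 0 + 0 + 5 = 55

55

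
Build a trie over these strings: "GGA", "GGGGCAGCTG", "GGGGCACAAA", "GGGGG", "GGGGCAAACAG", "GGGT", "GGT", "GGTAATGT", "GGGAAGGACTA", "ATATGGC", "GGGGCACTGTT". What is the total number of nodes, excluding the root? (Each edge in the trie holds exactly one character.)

Insert word by word; a character creates a node only if that edge doesn't already exist:
  "GGA" → 3 new (G, G, A)
  "GGGGCAGCTG" → prefix "GG" already present; 8 new (G, G, C, A, G, C, T, G)
  "GGGGCACAAA" → prefix "GGGGCA" already present; 4 new (C, A, A, A)
  "GGGGG" → prefix "GGGG" already present; 1 new (G)
  "GGGGCAAACAG" → prefix "GGGGCA" already present; 5 new (A, A, C, A, G)
  "GGGT" → prefix "GGG" already present; 1 new (T)
  "GGT" → prefix "GG" already present; 1 new (T)
  "GGTAATGT" → prefix "GGT" already present; 5 new (A, A, T, G, T)
  "GGGAAGGACTA" → prefix "GGG" already present; 8 new (A, A, G, G, A, C, T, A)
  "ATATGGC" → 7 new (A, T, A, T, G, G, C)
  "GGGGCACTGTT" → prefix "GGGGCAC" already present; 4 new (T, G, T, T)
Total nodes = 3 + 8 + 4 + 1 + 5 + 1 + 1 + 5 + 8 + 7 + 4 = 47

47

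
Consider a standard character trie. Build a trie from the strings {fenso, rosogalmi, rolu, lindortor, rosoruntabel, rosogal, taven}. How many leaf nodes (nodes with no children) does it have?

6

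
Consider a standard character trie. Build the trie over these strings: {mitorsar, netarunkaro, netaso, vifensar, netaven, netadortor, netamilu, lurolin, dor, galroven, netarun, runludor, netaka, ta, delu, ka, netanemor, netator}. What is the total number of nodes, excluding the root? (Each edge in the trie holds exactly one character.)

Trace insertions, counting only characters that open a new branch:
  "mitorsar" → 8 new (m, i, t, o, r, s, a, r)
  "netarunkaro" → 11 new (n, e, t, a, r, u, n, k, a, r, o)
  "netaso" → prefix "neta" already present; 2 new (s, o)
  "vifensar" → 8 new (v, i, f, e, n, s, a, r)
  "netaven" → prefix "neta" already present; 3 new (v, e, n)
  "netadortor" → prefix "neta" already present; 6 new (d, o, r, t, o, r)
  "netamilu" → prefix "neta" already present; 4 new (m, i, l, u)
  "lurolin" → 7 new (l, u, r, o, l, i, n)
  "dor" → 3 new (d, o, r)
  "galroven" → 8 new (g, a, l, r, o, v, e, n)
  "netarun" → prefix "netarun" already present; 0 new (none)
  "runludor" → 8 new (r, u, n, l, u, d, o, r)
  "netaka" → prefix "neta" already present; 2 new (k, a)
  "ta" → 2 new (t, a)
  "delu" → prefix "d" already present; 3 new (e, l, u)
  "ka" → 2 new (k, a)
  "netanemor" → prefix "neta" already present; 5 new (n, e, m, o, r)
  "netator" → prefix "neta" already present; 3 new (t, o, r)
Total nodes = 8 + 11 + 2 + 8 + 3 + 6 + 4 + 7 + 3 + 8 + 0 + 8 + 2 + 2 + 3 + 2 + 5 + 3 = 85

85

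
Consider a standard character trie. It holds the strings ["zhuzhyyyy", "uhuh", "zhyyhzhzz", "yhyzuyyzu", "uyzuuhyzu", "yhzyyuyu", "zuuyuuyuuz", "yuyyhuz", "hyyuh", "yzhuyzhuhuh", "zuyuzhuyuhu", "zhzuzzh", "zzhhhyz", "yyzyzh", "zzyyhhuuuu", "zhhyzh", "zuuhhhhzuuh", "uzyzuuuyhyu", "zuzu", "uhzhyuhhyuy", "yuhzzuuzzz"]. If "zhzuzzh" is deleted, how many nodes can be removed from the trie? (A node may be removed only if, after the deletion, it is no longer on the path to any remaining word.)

Walk "zhzuzzh" from the leaf back toward the root, removing each node that no remaining word uses.
The suffix "zuzzh" (5 nodes) is used only by "zhzuzzh"; the node for "zh" still has the child "u", so pruning stops there.
Nodes removed: 5

5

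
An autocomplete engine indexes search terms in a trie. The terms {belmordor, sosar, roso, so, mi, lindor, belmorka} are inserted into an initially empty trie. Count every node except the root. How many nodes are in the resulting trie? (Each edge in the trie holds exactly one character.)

28

Count nodes per top-level branch (shared prefixes stored once):
  'b'-branch (belmordor, belmorka): 11 nodes
  'l'-branch (lindor): 6 nodes
  'm'-branch (mi): 2 nodes
  'r'-branch (roso): 4 nodes
  's'-branch (so, sosar): 5 nodes
Sum: 28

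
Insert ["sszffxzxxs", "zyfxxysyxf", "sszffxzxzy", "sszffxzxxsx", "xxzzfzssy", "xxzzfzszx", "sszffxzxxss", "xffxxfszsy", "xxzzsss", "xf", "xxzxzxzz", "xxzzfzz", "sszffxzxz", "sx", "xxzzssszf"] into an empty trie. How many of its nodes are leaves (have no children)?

11

Leaves are exactly the stored words that no other stored word extends.
Those words: "sszffxzxxss", "sszffxzxxsx", "sszffxzxzy", "sx", "xffxxfszsy", "xxzxzxzz", "xxzzfzssy", "xxzzfzszx", "xxzzfzz", "xxzzssszf", "zyfxxysyxf"
Leaf count: 11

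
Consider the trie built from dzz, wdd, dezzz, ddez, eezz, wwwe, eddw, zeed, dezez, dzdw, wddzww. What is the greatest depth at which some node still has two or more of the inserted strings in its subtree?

Equivalently: take the maximum, over all pairs, of their longest common prefix length.
"dezez" and "dezzz" agree on "dez" (3 characters) before diverging; nothing deeper is shared.
Longest shared-prefix length: 3

3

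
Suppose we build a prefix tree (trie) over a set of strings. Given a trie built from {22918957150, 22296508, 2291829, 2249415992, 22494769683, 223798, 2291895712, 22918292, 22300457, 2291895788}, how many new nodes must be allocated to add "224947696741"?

3

Walking "224947696741" from the root, the first 9 characters ("224947696") follow existing edges; "7" is the first miss.
Each of the 3 remaining characters creates one node.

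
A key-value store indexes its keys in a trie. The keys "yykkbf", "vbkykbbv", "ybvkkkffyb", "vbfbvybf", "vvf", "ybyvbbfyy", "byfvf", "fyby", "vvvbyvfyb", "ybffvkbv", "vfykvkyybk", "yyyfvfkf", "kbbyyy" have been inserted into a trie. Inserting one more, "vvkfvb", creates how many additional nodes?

The longest prefix of "vvkfvb" already in the trie is "vv" (length 2).
New nodes needed: |"vvkfvb"| − 2 = 6 − 2 = 4.

4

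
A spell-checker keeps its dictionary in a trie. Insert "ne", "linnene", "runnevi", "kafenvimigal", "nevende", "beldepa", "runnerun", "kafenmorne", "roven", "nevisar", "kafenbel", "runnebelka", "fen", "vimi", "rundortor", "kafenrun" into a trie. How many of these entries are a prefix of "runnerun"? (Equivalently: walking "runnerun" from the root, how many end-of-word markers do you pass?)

1

Walk "runnerun" from the root; an end-of-word marker is hit whenever a stored word is a prefix of "runnerun".
Prefixes of the query that are stored words: "runnerun"
Count: 1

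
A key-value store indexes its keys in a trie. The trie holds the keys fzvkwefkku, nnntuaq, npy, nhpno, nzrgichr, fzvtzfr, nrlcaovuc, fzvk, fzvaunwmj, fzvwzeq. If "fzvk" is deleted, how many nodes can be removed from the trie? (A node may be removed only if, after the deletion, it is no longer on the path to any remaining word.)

0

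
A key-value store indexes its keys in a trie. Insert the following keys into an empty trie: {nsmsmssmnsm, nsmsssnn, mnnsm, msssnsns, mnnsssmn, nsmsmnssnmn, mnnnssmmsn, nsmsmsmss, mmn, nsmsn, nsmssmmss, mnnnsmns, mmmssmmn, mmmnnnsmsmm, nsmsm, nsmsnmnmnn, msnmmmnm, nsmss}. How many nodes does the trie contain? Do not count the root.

82

For each word, the new-node count is its length minus the longest prefix already in the trie:
  "nsmsmssmnsm" → 11 new (n, s, m, s, m, s, s, m, n, s, m)
  "nsmsssnn" → prefix "nsms" already present; 4 new (s, s, n, n)
  "mnnsm" → 5 new (m, n, n, s, m)
  "msssnsns" → prefix "m" already present; 7 new (s, s, s, n, s, n, s)
  "mnnsssmn" → prefix "mnns" already present; 4 new (s, s, m, n)
  "nsmsmnssnmn" → prefix "nsmsm" already present; 6 new (n, s, s, n, m, n)
  "mnnnssmmsn" → prefix "mnn" already present; 7 new (n, s, s, m, m, s, n)
  "nsmsmsmss" → prefix "nsmsms" already present; 3 new (m, s, s)
  "mmn" → prefix "m" already present; 2 new (m, n)
  "nsmsn" → prefix "nsms" already present; 1 new (n)
  "nsmssmmss" → prefix "nsmss" already present; 4 new (m, m, s, s)
  "mnnnsmns" → prefix "mnnns" already present; 3 new (m, n, s)
  "mmmssmmn" → prefix "mm" already present; 6 new (m, s, s, m, m, n)
  "mmmnnnsmsmm" → prefix "mmm" already present; 8 new (n, n, n, s, m, s, m, m)
  "nsmsm" → prefix "nsmsm" already present; 0 new (none)
  "nsmsnmnmnn" → prefix "nsmsn" already present; 5 new (m, n, m, n, n)
  "msnmmmnm" → prefix "ms" already present; 6 new (n, m, m, m, n, m)
  "nsmss" → prefix "nsmss" already present; 0 new (none)
Total nodes = 11 + 4 + 5 + 7 + 4 + 6 + 7 + 3 + 2 + 1 + 4 + 3 + 6 + 8 + 0 + 5 + 6 + 0 = 82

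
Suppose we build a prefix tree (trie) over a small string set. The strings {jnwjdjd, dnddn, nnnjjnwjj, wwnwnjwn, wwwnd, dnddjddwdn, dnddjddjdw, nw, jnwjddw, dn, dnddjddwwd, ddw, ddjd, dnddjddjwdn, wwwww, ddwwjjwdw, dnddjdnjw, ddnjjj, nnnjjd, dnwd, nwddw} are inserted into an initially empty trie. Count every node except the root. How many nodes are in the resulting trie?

74

Insert word by word; a character creates a node only if that edge doesn't already exist:
  "jnwjdjd" → 7 new (j, n, w, j, d, j, d)
  "dnddn" → 5 new (d, n, d, d, n)
  "nnnjjnwjj" → 9 new (n, n, n, j, j, n, w, j, j)
  "wwnwnjwn" → 8 new (w, w, n, w, n, j, w, n)
  "wwwnd" → prefix "ww" already present; 3 new (w, n, d)
  "dnddjddwdn" → prefix "dndd" already present; 6 new (j, d, d, w, d, n)
  "dnddjddjdw" → prefix "dnddjdd" already present; 3 new (j, d, w)
  "nw" → prefix "n" already present; 1 new (w)
  "jnwjddw" → prefix "jnwjd" already present; 2 new (d, w)
  "dn" → prefix "dn" already present; 0 new (none)
  "dnddjddwwd" → prefix "dnddjddw" already present; 2 new (w, d)
  "ddw" → prefix "d" already present; 2 new (d, w)
  "ddjd" → prefix "dd" already present; 2 new (j, d)
  "dnddjddjwdn" → prefix "dnddjddj" already present; 3 new (w, d, n)
  "wwwww" → prefix "www" already present; 2 new (w, w)
  "ddwwjjwdw" → prefix "ddw" already present; 6 new (w, j, j, w, d, w)
  "dnddjdnjw" → prefix "dnddjd" already present; 3 new (n, j, w)
  "ddnjjj" → prefix "dd" already present; 4 new (n, j, j, j)
  "nnnjjd" → prefix "nnnjj" already present; 1 new (d)
  "dnwd" → prefix "dn" already present; 2 new (w, d)
  "nwddw" → prefix "nw" already present; 3 new (d, d, w)
Total nodes = 7 + 5 + 9 + 8 + 3 + 6 + 3 + 1 + 2 + 0 + 2 + 2 + 2 + 3 + 2 + 6 + 3 + 4 + 1 + 2 + 3 = 74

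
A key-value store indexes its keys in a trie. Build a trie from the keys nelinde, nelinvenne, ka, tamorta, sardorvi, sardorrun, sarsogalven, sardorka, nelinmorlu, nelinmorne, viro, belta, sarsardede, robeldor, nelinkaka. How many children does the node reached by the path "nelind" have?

1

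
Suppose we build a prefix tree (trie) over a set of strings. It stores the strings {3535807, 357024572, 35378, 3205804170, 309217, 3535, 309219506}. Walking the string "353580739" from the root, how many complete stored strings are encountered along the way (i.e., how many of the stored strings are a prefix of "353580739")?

Walk "353580739" from the root; an end-of-word marker is hit whenever a stored word is a prefix of "353580739".
Prefixes of the query that are stored words: "3535", "3535807"
Count: 2

2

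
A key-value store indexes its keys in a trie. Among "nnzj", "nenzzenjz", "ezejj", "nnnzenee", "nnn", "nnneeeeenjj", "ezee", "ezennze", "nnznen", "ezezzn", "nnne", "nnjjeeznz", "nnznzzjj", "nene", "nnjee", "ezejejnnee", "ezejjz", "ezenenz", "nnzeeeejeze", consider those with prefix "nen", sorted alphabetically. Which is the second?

Words with prefix "nen", in lexicographic order: "nene", "nenzzenjz"
The 2nd is nenzzenjz.

nenzzenjz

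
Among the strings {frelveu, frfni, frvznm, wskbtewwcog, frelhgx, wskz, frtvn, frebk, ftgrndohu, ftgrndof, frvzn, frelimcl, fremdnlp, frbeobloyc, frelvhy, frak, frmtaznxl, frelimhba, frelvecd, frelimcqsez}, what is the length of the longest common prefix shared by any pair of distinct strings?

Equivalently: take the maximum, over all pairs, of their longest common prefix length.
e.g. "frelimcl" and "frelimcqsez" share the prefix "frelimc" of length 7; no pair shares a longer one.
Longest shared-prefix length: 7

7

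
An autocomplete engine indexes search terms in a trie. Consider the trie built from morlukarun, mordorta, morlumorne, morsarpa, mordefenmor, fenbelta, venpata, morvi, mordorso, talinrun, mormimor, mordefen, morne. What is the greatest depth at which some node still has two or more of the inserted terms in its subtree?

8

Equivalently: take the maximum, over all pairs, of their longest common prefix length.
"mordefen" and "mordefenmor" agree on "mordefen" (8 characters) before diverging; nothing deeper is shared.
Longest shared-prefix length: 8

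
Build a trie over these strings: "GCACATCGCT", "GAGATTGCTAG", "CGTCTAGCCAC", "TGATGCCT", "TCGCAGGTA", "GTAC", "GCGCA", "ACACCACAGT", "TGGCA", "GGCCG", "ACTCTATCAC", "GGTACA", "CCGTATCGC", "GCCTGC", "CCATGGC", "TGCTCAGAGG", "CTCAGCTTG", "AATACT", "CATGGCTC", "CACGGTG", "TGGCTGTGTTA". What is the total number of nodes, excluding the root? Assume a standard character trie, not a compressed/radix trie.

Insert word by word; a character creates a node only if that edge doesn't already exist:
  "GCACATCGCT" → 10 new (G, C, A, C, A, T, C, G, C, T)
  "GAGATTGCTAG" → prefix "G" already present; 10 new (A, G, A, T, T, G, C, T, A, G)
  "CGTCTAGCCAC" → 11 new (C, G, T, C, T, A, G, C, C, A, C)
  "TGATGCCT" → 8 new (T, G, A, T, G, C, C, T)
  "TCGCAGGTA" → prefix "T" already present; 8 new (C, G, C, A, G, G, T, A)
  "GTAC" → prefix "G" already present; 3 new (T, A, C)
  "GCGCA" → prefix "GC" already present; 3 new (G, C, A)
  "ACACCACAGT" → 10 new (A, C, A, C, C, A, C, A, G, T)
  "TGGCA" → prefix "TG" already present; 3 new (G, C, A)
  "GGCCG" → prefix "G" already present; 4 new (G, C, C, G)
  "ACTCTATCAC" → prefix "AC" already present; 8 new (T, C, T, A, T, C, A, C)
  "GGTACA" → prefix "GG" already present; 4 new (T, A, C, A)
  "CCGTATCGC" → prefix "C" already present; 8 new (C, G, T, A, T, C, G, C)
  "GCCTGC" → prefix "GC" already present; 4 new (C, T, G, C)
  "CCATGGC" → prefix "CC" already present; 5 new (A, T, G, G, C)
  "TGCTCAGAGG" → prefix "TG" already present; 8 new (C, T, C, A, G, A, G, G)
  "CTCAGCTTG" → prefix "C" already present; 8 new (T, C, A, G, C, T, T, G)
  "AATACT" → prefix "A" already present; 5 new (A, T, A, C, T)
  "CATGGCTC" → prefix "C" already present; 7 new (A, T, G, G, C, T, C)
  "CACGGTG" → prefix "CA" already present; 5 new (C, G, G, T, G)
  "TGGCTGTGTTA" → prefix "TGGC" already present; 7 new (T, G, T, G, T, T, A)
Total nodes = 10 + 10 + 11 + 8 + 8 + 3 + 3 + 10 + 3 + 4 + 8 + 4 + 8 + 4 + 5 + 8 + 8 + 5 + 7 + 5 + 7 = 139

139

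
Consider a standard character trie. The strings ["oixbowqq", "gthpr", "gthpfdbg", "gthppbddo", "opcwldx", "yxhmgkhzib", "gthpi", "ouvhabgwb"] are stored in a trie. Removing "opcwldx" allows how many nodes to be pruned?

6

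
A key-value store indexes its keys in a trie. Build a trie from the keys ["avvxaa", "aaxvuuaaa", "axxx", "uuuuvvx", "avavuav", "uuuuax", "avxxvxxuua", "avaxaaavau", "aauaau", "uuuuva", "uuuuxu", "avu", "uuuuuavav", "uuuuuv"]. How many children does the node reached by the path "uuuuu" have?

2

Follow the path "uuuuu" to its node, then look at its outgoing edges.
Characters that immediately follow "uuuuu" among the stored strings: {a, v}.
That node has 2 child edges.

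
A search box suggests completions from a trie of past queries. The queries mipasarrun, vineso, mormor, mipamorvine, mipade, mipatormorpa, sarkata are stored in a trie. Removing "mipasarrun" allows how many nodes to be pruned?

Walk "mipasarrun" from the leaf back toward the root, removing each node that no remaining word uses.
The suffix "sarrun" (6 nodes) is used only by "mipasarrun"; the node for "mipa" still has the child "m", so pruning stops there.
Nodes removed: 6

6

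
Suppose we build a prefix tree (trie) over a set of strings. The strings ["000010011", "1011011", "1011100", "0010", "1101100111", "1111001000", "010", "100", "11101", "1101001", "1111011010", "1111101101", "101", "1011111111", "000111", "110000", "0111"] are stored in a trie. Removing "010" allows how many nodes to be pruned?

Walk "010" from the leaf back toward the root, removing each node that no remaining word uses.
The suffix "0" (1 node) is used only by "010"; the node for "01" still has the child "1", so pruning stops there.
Nodes removed: 1

1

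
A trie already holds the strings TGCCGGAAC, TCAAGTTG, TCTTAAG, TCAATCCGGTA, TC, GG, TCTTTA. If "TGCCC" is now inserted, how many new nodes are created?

Walking "TGCCC" from the root, the first 4 characters ("TGCC") follow existing edges; "C" is the first miss.
New nodes needed: |"TGCCC"| − 4 = 5 − 4 = 1.

1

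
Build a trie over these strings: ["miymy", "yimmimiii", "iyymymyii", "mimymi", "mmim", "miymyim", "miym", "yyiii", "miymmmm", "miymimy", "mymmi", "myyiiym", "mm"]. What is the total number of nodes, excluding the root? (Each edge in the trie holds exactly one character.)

51

For each word, the new-node count is its length minus the longest prefix already in the trie:
  "miymy" → 5 new (m, i, y, m, y)
  "yimmimiii" → 9 new (y, i, m, m, i, m, i, i, i)
  "iyymymyii" → 9 new (i, y, y, m, y, m, y, i, i)
  "mimymi" → prefix "mi" already present; 4 new (m, y, m, i)
  "mmim" → prefix "m" already present; 3 new (m, i, m)
  "miymyim" → prefix "miymy" already present; 2 new (i, m)
  "miym" → prefix "miym" already present; 0 new (none)
  "yyiii" → prefix "y" already present; 4 new (y, i, i, i)
  "miymmmm" → prefix "miym" already present; 3 new (m, m, m)
  "miymimy" → prefix "miym" already present; 3 new (i, m, y)
  "mymmi" → prefix "m" already present; 4 new (y, m, m, i)
  "myyiiym" → prefix "my" already present; 5 new (y, i, i, y, m)
  "mm" → prefix "mm" already present; 0 new (none)
Total nodes = 5 + 9 + 9 + 4 + 3 + 2 + 0 + 4 + 3 + 3 + 4 + 5 + 0 = 51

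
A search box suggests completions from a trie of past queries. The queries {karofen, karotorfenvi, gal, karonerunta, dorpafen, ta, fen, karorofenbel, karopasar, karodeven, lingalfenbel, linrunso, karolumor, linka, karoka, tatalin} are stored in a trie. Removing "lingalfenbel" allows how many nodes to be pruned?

Walk "lingalfenbel" from the leaf back toward the root, removing each node that no remaining word uses.
The suffix "galfenbel" (9 nodes) is used only by "lingalfenbel"; the node for "lin" still has the child "r", so pruning stops there.
Nodes removed: 9

9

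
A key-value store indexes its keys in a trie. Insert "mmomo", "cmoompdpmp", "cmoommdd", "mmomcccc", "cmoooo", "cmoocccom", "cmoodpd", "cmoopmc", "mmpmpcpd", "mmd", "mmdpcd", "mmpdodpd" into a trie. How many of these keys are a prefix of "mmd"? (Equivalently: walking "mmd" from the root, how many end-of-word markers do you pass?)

1

Walk "mmd" from the root; an end-of-word marker is hit whenever a stored word is a prefix of "mmd".
Prefixes of the query that are stored words: "mmd"
Count: 1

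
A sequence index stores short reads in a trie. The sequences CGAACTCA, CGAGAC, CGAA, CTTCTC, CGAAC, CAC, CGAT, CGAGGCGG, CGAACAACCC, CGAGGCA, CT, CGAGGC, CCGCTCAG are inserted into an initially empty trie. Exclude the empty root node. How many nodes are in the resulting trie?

36

For each word, the new-node count is its length minus the longest prefix already in the trie:
  "CGAACTCA" → 8 new (C, G, A, A, C, T, C, A)
  "CGAGAC" → prefix "CGA" already present; 3 new (G, A, C)
  "CGAA" → prefix "CGAA" already present; 0 new (none)
  "CTTCTC" → prefix "C" already present; 5 new (T, T, C, T, C)
  "CGAAC" → prefix "CGAAC" already present; 0 new (none)
  "CAC" → prefix "C" already present; 2 new (A, C)
  "CGAT" → prefix "CGA" already present; 1 new (T)
  "CGAGGCGG" → prefix "CGAG" already present; 4 new (G, C, G, G)
  "CGAACAACCC" → prefix "CGAAC" already present; 5 new (A, A, C, C, C)
  "CGAGGCA" → prefix "CGAGGC" already present; 1 new (A)
  "CT" → prefix "CT" already present; 0 new (none)
  "CGAGGC" → prefix "CGAGGC" already present; 0 new (none)
  "CCGCTCAG" → prefix "C" already present; 7 new (C, G, C, T, C, A, G)
Total nodes = 8 + 3 + 0 + 5 + 0 + 2 + 1 + 4 + 5 + 1 + 0 + 0 + 7 = 36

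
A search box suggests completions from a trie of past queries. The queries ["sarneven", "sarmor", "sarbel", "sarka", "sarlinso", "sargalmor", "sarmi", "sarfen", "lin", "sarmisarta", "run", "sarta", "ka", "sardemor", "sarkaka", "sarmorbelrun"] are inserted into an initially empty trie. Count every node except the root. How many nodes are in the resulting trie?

59

Trace insertions, counting only characters that open a new branch:
  "sarneven" → 8 new (s, a, r, n, e, v, e, n)
  "sarmor" → prefix "sar" already present; 3 new (m, o, r)
  "sarbel" → prefix "sar" already present; 3 new (b, e, l)
  "sarka" → prefix "sar" already present; 2 new (k, a)
  "sarlinso" → prefix "sar" already present; 5 new (l, i, n, s, o)
  "sargalmor" → prefix "sar" already present; 6 new (g, a, l, m, o, r)
  "sarmi" → prefix "sarm" already present; 1 new (i)
  "sarfen" → prefix "sar" already present; 3 new (f, e, n)
  "lin" → 3 new (l, i, n)
  "sarmisarta" → prefix "sarmi" already present; 5 new (s, a, r, t, a)
  "run" → 3 new (r, u, n)
  "sarta" → prefix "sar" already present; 2 new (t, a)
  "ka" → 2 new (k, a)
  "sardemor" → prefix "sar" already present; 5 new (d, e, m, o, r)
  "sarkaka" → prefix "sarka" already present; 2 new (k, a)
  "sarmorbelrun" → prefix "sarmor" already present; 6 new (b, e, l, r, u, n)
Total nodes = 8 + 3 + 3 + 2 + 5 + 6 + 1 + 3 + 3 + 5 + 3 + 2 + 2 + 5 + 2 + 6 = 59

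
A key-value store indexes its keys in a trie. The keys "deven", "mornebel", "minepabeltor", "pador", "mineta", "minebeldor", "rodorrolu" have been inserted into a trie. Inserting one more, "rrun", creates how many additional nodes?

3

The longest prefix of "rrun" already in the trie is "r" (length 1).
New nodes needed: |"rrun"| − 1 = 4 − 1 = 3.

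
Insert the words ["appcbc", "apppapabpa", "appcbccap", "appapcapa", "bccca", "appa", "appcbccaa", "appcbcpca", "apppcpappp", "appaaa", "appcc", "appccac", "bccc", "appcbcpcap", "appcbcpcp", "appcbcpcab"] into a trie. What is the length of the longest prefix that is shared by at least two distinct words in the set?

9

Equivalently: take the maximum, over all pairs, of their longest common prefix length.
e.g. "appcbcpca" and "appcbcpcab" share the prefix "appcbcpca" of length 9; no pair shares a longer one.
Longest shared-prefix length: 9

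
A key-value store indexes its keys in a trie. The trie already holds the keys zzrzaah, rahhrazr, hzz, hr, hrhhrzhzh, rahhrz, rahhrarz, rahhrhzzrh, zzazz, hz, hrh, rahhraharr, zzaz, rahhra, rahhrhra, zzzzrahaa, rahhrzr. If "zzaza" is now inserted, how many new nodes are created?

The longest prefix of "zzaza" already in the trie is "zzaz" (length 4).
New nodes needed: |"zzaza"| − 4 = 5 − 4 = 1.

1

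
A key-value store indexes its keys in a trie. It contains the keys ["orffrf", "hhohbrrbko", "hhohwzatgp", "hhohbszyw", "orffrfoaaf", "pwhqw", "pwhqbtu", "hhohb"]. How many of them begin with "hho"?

4

Traverse to the node for "hho", then collect every word in that subtree.
Matches: "hhohb", "hhohbrrbko", "hhohbszyw", "hhohwzatgp"
Count: 4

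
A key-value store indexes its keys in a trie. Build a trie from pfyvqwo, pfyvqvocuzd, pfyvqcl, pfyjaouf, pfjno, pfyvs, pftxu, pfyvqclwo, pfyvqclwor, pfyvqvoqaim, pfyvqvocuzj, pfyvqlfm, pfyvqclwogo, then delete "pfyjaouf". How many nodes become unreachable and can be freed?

5

Walk "pfyjaouf" from the leaf back toward the root, removing each node that no remaining word uses.
The suffix "jaouf" (5 nodes) is used only by "pfyjaouf"; the node for "pfy" still has the child "v", so pruning stops there.
Nodes removed: 5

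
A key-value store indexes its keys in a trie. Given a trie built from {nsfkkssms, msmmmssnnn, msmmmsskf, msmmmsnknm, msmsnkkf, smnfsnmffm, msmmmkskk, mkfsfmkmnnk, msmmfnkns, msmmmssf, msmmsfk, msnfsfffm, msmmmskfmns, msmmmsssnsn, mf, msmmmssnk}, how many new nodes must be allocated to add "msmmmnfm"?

"msmmm" is already a path in the trie; the remaining "nfm" must be added.
New nodes needed: |"msmmmnfm"| − 5 = 8 − 5 = 3.

3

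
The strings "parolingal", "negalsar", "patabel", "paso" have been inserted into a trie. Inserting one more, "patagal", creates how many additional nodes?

3

"pata" is already a path in the trie; the remaining "gal" must be added.
So 7 − 4 = 3 new nodes.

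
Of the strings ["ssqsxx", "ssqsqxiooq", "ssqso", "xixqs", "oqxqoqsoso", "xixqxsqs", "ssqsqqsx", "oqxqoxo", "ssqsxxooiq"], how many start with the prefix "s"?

Walk to "s"; the words in its subtree are exactly those with that prefix.
Matches: "ssqso", "ssqsqqsx", "ssqsqxiooq", "ssqsxx", "ssqsxxooiq"
Count: 5

5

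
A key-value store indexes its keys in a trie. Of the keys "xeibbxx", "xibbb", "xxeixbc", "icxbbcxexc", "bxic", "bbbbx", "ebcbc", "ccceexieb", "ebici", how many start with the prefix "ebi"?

Filter for entries beginning with "ebi":
Matches: "ebici"
Count: 1

1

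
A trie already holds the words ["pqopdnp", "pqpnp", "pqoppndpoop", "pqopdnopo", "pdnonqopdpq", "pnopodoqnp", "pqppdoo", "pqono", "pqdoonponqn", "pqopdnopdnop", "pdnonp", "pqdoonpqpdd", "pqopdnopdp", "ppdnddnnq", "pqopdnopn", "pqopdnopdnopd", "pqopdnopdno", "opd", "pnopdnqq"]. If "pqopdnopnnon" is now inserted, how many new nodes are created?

3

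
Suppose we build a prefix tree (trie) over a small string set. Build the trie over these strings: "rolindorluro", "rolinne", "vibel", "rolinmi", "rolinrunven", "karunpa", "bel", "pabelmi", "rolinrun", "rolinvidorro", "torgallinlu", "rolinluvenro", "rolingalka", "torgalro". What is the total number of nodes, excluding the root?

76

For each word, the new-node count is its length minus the longest prefix already in the trie:
  "rolindorluro" → 12 new (r, o, l, i, n, d, o, r, l, u, r, o)
  "rolinne" → prefix "rolin" already present; 2 new (n, e)
  "vibel" → 5 new (v, i, b, e, l)
  "rolinmi" → prefix "rolin" already present; 2 new (m, i)
  "rolinrunven" → prefix "rolin" already present; 6 new (r, u, n, v, e, n)
  "karunpa" → 7 new (k, a, r, u, n, p, a)
  "bel" → 3 new (b, e, l)
  "pabelmi" → 7 new (p, a, b, e, l, m, i)
  "rolinrun" → prefix "rolinrun" already present; 0 new (none)
  "rolinvidorro" → prefix "rolin" already present; 7 new (v, i, d, o, r, r, o)
  "torgallinlu" → 11 new (t, o, r, g, a, l, l, i, n, l, u)
  "rolinluvenro" → prefix "rolin" already present; 7 new (l, u, v, e, n, r, o)
  "rolingalka" → prefix "rolin" already present; 5 new (g, a, l, k, a)
  "torgalro" → prefix "torgal" already present; 2 new (r, o)
Total nodes = 12 + 2 + 5 + 2 + 6 + 7 + 3 + 7 + 0 + 7 + 11 + 7 + 5 + 2 = 76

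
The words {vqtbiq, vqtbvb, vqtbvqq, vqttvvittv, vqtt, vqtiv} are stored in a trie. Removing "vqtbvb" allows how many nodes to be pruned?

After clearing the end-marker at "vqtbvb", prune upward until reaching a node still needed by another word.
The suffix "b" (1 node) is used only by "vqtbvb"; the node for "vqtbv" still has the child "q", so pruning stops there.
Nodes removed: 1

1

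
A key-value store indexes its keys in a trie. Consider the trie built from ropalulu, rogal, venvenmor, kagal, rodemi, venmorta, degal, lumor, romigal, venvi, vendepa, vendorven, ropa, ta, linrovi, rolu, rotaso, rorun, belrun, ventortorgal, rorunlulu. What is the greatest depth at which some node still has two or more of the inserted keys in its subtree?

Look for the deepest trie node that still has at least two words in its subtree.
"rorun" and "rorunlulu" agree on "rorun" (5 characters) before diverging; nothing deeper is shared.
Longest shared-prefix length: 5

5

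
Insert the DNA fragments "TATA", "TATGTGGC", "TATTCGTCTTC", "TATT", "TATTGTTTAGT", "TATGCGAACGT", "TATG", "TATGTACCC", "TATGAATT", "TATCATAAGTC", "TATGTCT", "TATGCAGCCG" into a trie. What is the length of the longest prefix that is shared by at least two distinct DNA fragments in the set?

The deepest shared node is where two words last agree before diverging.
e.g. "TATGCAGCCG" and "TATGCGAACGT" share the prefix "TATGC" of length 5; no pair shares a longer one.
Longest shared-prefix length: 5

5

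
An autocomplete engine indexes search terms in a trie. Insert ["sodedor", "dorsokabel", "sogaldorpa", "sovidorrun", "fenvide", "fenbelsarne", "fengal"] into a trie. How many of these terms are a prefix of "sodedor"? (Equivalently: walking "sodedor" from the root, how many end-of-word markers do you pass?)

1

Walk "sodedor" from the root; an end-of-word marker is hit whenever a stored word is a prefix of "sodedor".
Prefixes of the query that are stored words: "sodedor"
Count: 1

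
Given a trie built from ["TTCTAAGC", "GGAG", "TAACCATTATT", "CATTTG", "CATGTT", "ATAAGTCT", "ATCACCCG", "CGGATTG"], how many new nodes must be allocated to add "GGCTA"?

3

"GG" is already a path in the trie; the remaining "CTA" must be added.
Each of the 3 remaining characters creates one node.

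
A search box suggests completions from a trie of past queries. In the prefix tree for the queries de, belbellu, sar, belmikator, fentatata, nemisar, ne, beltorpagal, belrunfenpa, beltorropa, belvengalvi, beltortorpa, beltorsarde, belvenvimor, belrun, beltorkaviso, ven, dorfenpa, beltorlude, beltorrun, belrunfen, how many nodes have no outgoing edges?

18

Leaves are exactly the stored words that no other stored word extends.
Those words: "belbellu", "belmikator", "belrunfenpa", "beltorkaviso", "beltorlude", "beltorpagal", "beltorropa", "beltorrun", "beltorsarde", "beltortorpa", "belvengalvi", "belvenvimor", "de", "dorfenpa", "fentatata", "nemisar", "sar", "ven"
Leaf count: 18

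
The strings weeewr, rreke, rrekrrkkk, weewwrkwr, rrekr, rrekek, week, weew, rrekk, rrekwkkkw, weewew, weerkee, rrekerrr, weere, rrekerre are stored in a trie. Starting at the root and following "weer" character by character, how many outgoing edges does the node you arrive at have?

2

The children of the "weer" node are the distinct next characters among strings starting with "weer".
Distinct next characters after "weer": e, k.
That node has 2 child edges.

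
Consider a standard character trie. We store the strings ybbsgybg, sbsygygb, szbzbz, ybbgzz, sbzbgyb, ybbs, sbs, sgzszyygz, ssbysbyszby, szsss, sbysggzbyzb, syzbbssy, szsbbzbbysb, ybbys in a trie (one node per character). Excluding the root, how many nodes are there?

Trace insertions, counting only characters that open a new branch:
  "ybbsgybg" → 8 new (y, b, b, s, g, y, b, g)
  "sbsygygb" → 8 new (s, b, s, y, g, y, g, b)
  "szbzbz" → prefix "s" already present; 5 new (z, b, z, b, z)
  "ybbgzz" → prefix "ybb" already present; 3 new (g, z, z)
  "sbzbgyb" → prefix "sb" already present; 5 new (z, b, g, y, b)
  "ybbs" → prefix "ybbs" already present; 0 new (none)
  "sbs" → prefix "sbs" already present; 0 new (none)
  "sgzszyygz" → prefix "s" already present; 8 new (g, z, s, z, y, y, g, z)
  "ssbysbyszby" → prefix "s" already present; 10 new (s, b, y, s, b, y, s, z, b, y)
  "szsss" → prefix "sz" already present; 3 new (s, s, s)
  "sbysggzbyzb" → prefix "sb" already present; 9 new (y, s, g, g, z, b, y, z, b)
  "syzbbssy" → prefix "s" already present; 7 new (y, z, b, b, s, s, y)
  "szsbbzbbysb" → prefix "szs" already present; 8 new (b, b, z, b, b, y, s, b)
  "ybbys" → prefix "ybb" already present; 2 new (y, s)
Total nodes = 8 + 8 + 5 + 3 + 5 + 0 + 0 + 8 + 10 + 3 + 9 + 7 + 8 + 2 = 76

76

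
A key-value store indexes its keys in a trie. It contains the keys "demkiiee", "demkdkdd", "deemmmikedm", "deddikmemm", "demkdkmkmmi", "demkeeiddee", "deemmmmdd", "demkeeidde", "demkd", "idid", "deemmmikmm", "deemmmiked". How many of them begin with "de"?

Traverse to the node for "de", then collect every word in that subtree.
Words under "de": deddikmemm, deemmmiked, deemmmikedm, deemmmikmm, deemmmmdd, demkd, demkdkdd, demkdkmkmmi, demkeeidde, demkeeiddee, demkiiee
Count: 11

11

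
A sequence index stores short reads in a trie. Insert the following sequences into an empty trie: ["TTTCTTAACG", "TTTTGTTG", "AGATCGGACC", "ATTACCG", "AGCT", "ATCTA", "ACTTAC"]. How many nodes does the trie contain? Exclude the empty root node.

41

Count nodes per top-level branch (shared prefixes stored once):
  'A'-branch (ACTTAC, AGATCGGACC, AGCT, ATCTA, ATTACCG): 26 nodes
  'T'-branch (TTTCTTAACG, TTTTGTTG): 15 nodes
Sum: 41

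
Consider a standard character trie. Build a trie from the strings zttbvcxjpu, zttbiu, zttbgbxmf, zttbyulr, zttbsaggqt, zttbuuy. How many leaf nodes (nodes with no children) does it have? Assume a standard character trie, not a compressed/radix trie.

A leaf is a node with no children — equivalently, the end of a word that is not a proper prefix of any other stored word.
Those words: "zttbgbxmf", "zttbiu", "zttbsaggqt", "zttbuuy", "zttbvcxjpu", "zttbyulr"
Leaf count: 6

6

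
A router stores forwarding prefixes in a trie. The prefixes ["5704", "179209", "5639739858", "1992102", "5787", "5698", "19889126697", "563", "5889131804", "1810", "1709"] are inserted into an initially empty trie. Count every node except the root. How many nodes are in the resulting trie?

Trace insertions, counting only characters that open a new branch:
  "5704" → 4 new (5, 7, 0, 4)
  "179209" → 6 new (1, 7, 9, 2, 0, 9)
  "5639739858" → prefix "5" already present; 9 new (6, 3, 9, 7, 3, 9, 8, 5, 8)
  "1992102" → prefix "1" already present; 6 new (9, 9, 2, 1, 0, 2)
  "5787" → prefix "57" already present; 2 new (8, 7)
  "5698" → prefix "56" already present; 2 new (9, 8)
  "19889126697" → prefix "19" already present; 9 new (8, 8, 9, 1, 2, 6, 6, 9, 7)
  "563" → prefix "563" already present; 0 new (none)
  "5889131804" → prefix "5" already present; 9 new (8, 8, 9, 1, 3, 1, 8, 0, 4)
  "1810" → prefix "1" already present; 3 new (8, 1, 0)
  "1709" → prefix "17" already present; 2 new (0, 9)
Total nodes = 4 + 6 + 9 + 6 + 2 + 2 + 9 + 0 + 9 + 3 + 2 = 52

52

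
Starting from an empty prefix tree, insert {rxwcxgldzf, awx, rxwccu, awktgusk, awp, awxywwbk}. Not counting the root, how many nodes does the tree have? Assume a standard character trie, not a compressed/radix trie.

Trace insertions, counting only characters that open a new branch:
  "rxwcxgldzf" → 10 new (r, x, w, c, x, g, l, d, z, f)
  "awx" → 3 new (a, w, x)
  "rxwccu" → prefix "rxwc" already present; 2 new (c, u)
  "awktgusk" → prefix "aw" already present; 6 new (k, t, g, u, s, k)
  "awp" → prefix "aw" already present; 1 new (p)
  "awxywwbk" → prefix "awx" already present; 5 new (y, w, w, b, k)
Total nodes = 10 + 3 + 2 + 6 + 1 + 5 = 27

27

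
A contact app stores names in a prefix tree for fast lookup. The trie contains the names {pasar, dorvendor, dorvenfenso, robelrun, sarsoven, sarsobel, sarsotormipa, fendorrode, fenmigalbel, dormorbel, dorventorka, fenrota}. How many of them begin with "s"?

3

Traverse to the node for "s", then collect every word in that subtree.
Words under "s": sarsobel, sarsotormipa, sarsoven
Count: 3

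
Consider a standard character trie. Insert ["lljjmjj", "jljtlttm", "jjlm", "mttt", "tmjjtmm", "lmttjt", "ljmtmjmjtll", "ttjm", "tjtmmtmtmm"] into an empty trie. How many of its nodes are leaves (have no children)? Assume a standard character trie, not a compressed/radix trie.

9

Leaves are exactly the stored words that no other stored word extends.
Those words: "jjlm", "jljtlttm", "ljmtmjmjtll", "lljjmjj", "lmttjt", "mttt", "tjtmmtmtmm", "tmjjtmm", "ttjm"
Leaf count: 9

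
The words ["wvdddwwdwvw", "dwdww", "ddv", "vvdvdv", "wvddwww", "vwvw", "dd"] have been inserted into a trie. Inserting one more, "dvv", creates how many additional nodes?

2

The longest prefix of "dvv" already in the trie is "d" (length 1).
New nodes needed: |"dvv"| − 1 = 3 − 1 = 2.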